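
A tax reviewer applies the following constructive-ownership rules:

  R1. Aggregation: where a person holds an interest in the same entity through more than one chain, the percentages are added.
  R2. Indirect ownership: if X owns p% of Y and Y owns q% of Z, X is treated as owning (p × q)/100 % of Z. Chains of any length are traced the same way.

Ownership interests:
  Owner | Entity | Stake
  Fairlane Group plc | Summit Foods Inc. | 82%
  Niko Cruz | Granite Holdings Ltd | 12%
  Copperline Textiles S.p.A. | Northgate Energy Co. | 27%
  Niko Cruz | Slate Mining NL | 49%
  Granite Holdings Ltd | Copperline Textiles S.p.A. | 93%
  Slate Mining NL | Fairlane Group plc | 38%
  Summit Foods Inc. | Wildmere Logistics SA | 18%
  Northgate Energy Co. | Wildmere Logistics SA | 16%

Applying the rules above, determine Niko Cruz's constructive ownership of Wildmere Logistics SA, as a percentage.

3.230424%

Chain via Slate Mining NL → Fairlane Group plc → Summit Foods Inc. (R2): 49% × 38% × 82% × 18% = 2.748312% of Wildmere Logistics SA.
Chain via Granite Holdings Ltd → Copperline Textiles S.p.A. → Northgate Energy Co. (R2): 12% × 93% × 27% × 16% = 0.482112% of Wildmere Logistics SA.
Aggregating (R1): 2.748312% + 0.482112% = 3.230424%.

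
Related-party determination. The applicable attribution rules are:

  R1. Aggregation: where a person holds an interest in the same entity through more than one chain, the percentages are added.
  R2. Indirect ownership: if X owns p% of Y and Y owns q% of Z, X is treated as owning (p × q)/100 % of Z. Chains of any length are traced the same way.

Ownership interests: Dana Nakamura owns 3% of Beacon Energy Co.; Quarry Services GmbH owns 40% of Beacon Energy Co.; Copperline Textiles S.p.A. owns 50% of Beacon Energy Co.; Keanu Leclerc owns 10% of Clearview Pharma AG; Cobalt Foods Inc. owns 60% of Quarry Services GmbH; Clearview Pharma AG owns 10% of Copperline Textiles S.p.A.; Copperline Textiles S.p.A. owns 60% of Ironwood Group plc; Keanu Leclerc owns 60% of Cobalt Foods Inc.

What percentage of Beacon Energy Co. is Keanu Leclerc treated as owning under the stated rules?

Chain via Clearview Pharma AG → Copperline Textiles S.p.A. (R2): 10% × 10% × 50% = 0.5% of Beacon Energy Co.
Chain via Cobalt Foods Inc. → Quarry Services GmbH (R2): 60% × 60% × 40% = 14.4% of Beacon Energy Co.
Aggregating (R1): 0.5% + 14.4% = 14.9%.

14.9%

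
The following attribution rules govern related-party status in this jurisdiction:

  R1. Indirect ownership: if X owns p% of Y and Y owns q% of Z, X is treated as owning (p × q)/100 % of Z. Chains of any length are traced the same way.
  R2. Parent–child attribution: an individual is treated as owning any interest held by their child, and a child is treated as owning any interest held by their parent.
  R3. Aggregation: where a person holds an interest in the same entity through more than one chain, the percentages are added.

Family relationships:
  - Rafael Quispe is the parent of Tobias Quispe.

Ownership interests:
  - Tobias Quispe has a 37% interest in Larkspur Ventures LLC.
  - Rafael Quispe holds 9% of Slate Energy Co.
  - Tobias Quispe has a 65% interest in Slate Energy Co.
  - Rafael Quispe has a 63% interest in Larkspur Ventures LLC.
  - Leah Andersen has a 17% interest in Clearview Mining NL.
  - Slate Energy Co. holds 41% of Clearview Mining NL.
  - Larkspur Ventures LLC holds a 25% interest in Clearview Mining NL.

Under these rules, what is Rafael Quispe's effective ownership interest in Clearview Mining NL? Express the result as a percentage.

55.34%

By parent–child attribution (R2), Rafael Quispe is treated as also owning Tobias Quispe's interest in Larkspur Ventures LLC, giving 63% + 37% = 100%.
By parent–child attribution (R2), Rafael Quispe is treated as also owning Tobias Quispe's interest in Slate Energy Co, giving 9% + 65% = 74%.
Chain via Larkspur Ventures LLC (R1): 100% × 25% = 25% of Clearview Mining NL.
Chain via Slate Energy Co. (R1): 74% × 41% = 30.34% of Clearview Mining NL.
Aggregating (R3): 25% + 30.34% = 55.34%.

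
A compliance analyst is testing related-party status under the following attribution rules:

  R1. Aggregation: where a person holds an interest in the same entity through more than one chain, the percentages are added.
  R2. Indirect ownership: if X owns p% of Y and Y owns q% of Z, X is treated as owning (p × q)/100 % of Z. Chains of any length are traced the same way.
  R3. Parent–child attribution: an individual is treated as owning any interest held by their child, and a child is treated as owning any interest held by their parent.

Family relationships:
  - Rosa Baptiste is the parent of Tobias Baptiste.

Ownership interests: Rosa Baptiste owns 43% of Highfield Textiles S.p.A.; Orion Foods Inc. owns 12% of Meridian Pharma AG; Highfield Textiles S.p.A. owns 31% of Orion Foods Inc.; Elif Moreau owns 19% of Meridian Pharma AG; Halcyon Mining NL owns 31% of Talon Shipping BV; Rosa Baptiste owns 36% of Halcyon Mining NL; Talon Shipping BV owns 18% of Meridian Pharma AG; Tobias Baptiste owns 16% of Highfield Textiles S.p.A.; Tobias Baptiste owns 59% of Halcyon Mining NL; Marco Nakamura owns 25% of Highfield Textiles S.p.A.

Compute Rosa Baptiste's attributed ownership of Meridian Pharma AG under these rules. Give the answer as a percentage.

7.4958%

By parent–child attribution (R3), Rosa Baptiste is treated as also owning Tobias Baptiste's interest in Halcyon Mining NL, giving 36% + 59% = 95%.
By parent–child attribution (R3), Rosa Baptiste is treated as also owning Tobias Baptiste's interest in Highfield Textiles S.p.A, giving 43% + 16% = 59%.
Chain via Halcyon Mining NL → Talon Shipping BV (R2): 95% × 31% × 18% = 5.301% of Meridian Pharma AG.
Chain via Highfield Textiles S.p.A. → Orion Foods Inc. (R2): 59% × 31% × 12% = 2.1948% of Meridian Pharma AG.
Aggregating (R1): 5.301% + 2.1948% = 7.4958%.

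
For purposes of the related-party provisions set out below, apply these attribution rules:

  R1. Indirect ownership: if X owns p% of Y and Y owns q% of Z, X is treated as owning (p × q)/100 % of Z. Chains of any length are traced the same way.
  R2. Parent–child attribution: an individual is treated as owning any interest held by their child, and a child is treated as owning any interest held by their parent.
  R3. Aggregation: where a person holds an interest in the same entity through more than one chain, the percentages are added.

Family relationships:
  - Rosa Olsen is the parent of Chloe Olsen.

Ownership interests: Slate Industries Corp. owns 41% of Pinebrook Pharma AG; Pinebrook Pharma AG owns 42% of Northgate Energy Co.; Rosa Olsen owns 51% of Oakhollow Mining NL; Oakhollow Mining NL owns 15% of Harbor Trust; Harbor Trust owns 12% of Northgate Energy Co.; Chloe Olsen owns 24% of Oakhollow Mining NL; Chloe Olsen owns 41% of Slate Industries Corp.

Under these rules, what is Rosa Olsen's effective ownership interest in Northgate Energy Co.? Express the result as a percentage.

By parent–child attribution (R2), Rosa Olsen is treated as also owning Chloe Olsen's interest in Oakhollow Mining NL, giving 51% + 24% = 75%.
By parent–child attribution (R2), Rosa Olsen is treated as owning Chloe Olsen's 41% interest in Slate Industries Corp.
Chain via Oakhollow Mining NL → Harbor Trust (R1): 75% × 15% × 12% = 1.35% of Northgate Energy Co.
Chain via Slate Industries Corp. → Pinebrook Pharma AG (R1): 41% × 41% × 42% = 7.0602% of Northgate Energy Co.
Aggregating (R3): 1.35% + 7.0602% = 8.4102%.

8.4102%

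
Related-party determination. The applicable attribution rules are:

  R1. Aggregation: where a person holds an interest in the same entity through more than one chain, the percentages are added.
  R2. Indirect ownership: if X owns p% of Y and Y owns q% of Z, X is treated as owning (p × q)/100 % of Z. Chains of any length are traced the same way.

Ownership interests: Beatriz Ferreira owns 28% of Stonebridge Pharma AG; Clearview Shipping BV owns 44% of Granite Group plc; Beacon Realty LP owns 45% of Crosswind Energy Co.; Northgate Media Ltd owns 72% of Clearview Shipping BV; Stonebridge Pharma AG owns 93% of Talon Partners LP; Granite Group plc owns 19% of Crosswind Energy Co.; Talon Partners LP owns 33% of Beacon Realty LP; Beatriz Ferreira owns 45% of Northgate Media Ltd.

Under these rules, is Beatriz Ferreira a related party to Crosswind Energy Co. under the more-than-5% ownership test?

Yes

Chain via Northgate Media Ltd → Clearview Shipping BV → Granite Group plc (R2): 45% × 72% × 44% × 19% = 2.70864% of Crosswind Energy Co.
Chain via Stonebridge Pharma AG → Talon Partners LP → Beacon Realty LP (R2): 28% × 93% × 33% × 45% = 3.86694% of Crosswind Energy Co.
Aggregating (R1): 2.70864% + 3.86694% = 6.57558%.
6.57558% exceeds the 5% threshold, so Beatriz is a related party to Crosswind Energy Co.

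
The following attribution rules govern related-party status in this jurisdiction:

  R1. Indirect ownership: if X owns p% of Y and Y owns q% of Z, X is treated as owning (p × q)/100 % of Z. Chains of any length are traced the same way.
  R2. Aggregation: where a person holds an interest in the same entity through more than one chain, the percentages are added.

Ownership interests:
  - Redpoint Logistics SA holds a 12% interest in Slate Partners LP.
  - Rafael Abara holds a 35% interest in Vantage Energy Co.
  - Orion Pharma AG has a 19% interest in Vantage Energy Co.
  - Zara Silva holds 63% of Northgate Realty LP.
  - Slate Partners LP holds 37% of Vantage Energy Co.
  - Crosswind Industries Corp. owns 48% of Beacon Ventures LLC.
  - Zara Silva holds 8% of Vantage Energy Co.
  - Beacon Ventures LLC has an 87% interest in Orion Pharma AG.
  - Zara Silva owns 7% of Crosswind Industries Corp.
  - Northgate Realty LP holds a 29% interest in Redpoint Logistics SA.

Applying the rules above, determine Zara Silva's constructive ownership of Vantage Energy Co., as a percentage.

Chain via Northgate Realty LP → Redpoint Logistics SA → Slate Partners LP (R1): 63% × 29% × 12% × 37% = 0.811188% of Vantage Energy Co.
Chain via Crosswind Industries Corp. → Beacon Ventures LLC → Orion Pharma AG (R1): 7% × 48% × 87% × 19% = 0.555408% of Vantage Energy Co.
Direct interest in Vantage Energy Co: 8%.
Aggregating (R2): 0.811188% + 0.555408% + 8% = 9.366596%.

9.366596%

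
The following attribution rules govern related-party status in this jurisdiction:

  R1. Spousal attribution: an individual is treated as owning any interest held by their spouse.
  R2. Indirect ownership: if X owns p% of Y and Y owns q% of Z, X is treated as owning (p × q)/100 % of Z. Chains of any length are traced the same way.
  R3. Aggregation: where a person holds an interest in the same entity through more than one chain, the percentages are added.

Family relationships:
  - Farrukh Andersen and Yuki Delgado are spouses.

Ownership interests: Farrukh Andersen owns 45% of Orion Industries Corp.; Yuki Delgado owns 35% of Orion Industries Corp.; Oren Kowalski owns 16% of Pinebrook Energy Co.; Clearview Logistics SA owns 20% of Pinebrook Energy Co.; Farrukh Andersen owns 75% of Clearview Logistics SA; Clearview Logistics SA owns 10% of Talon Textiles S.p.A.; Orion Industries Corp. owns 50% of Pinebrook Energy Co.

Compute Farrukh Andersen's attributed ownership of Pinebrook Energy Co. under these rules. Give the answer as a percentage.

55%

By spousal attribution (R1), Farrukh Andersen is treated as also owning Yuki Delgado's interest in Orion Industries Corp, giving 45% + 35% = 80%.
Chain via Clearview Logistics SA (R2): 75% × 20% = 15% of Pinebrook Energy Co.
Chain via Orion Industries Corp. (R2): 80% × 50% = 40% of Pinebrook Energy Co.
Aggregating (R3): 15% + 40% = 55%.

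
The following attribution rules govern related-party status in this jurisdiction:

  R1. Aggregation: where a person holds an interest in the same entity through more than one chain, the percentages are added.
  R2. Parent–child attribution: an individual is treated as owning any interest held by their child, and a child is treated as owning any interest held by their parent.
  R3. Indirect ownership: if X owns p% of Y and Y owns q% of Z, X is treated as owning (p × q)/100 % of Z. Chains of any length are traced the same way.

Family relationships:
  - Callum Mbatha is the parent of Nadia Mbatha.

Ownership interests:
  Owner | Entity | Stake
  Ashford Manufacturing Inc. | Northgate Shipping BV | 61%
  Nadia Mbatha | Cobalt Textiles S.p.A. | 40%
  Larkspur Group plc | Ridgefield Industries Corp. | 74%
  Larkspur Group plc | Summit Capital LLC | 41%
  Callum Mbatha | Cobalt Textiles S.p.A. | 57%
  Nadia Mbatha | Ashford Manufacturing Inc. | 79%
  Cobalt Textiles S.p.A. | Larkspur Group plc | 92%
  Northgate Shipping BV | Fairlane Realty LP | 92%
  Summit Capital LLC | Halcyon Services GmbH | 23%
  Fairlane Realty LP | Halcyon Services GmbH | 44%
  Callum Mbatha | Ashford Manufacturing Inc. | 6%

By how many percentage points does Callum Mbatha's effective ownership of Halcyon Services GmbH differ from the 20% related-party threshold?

9.404212

By parent–child attribution (R2), Callum Mbatha is treated as also owning Nadia Mbatha's interest in Ashford Manufacturing Inc, giving 6% + 79% = 85%.
By parent–child attribution (R2), Callum Mbatha is treated as also owning Nadia Mbatha's interest in Cobalt Textiles S.p.A, giving 57% + 40% = 97%.
Chain via Ashford Manufacturing Inc. → Northgate Shipping BV → Fairlane Realty LP (R3): 85% × 61% × 92% × 44% = 20.98888% of Halcyon Services GmbH.
Chain via Cobalt Textiles S.p.A. → Larkspur Group plc → Summit Capital LLC (R3): 97% × 92% × 41% × 23% = 8.415332% of Halcyon Services GmbH.
Aggregating (R1): 20.98888% + 8.415332% = 29.404212%.
29.404212% exceeds the 20% threshold by 9.404212 percentage points.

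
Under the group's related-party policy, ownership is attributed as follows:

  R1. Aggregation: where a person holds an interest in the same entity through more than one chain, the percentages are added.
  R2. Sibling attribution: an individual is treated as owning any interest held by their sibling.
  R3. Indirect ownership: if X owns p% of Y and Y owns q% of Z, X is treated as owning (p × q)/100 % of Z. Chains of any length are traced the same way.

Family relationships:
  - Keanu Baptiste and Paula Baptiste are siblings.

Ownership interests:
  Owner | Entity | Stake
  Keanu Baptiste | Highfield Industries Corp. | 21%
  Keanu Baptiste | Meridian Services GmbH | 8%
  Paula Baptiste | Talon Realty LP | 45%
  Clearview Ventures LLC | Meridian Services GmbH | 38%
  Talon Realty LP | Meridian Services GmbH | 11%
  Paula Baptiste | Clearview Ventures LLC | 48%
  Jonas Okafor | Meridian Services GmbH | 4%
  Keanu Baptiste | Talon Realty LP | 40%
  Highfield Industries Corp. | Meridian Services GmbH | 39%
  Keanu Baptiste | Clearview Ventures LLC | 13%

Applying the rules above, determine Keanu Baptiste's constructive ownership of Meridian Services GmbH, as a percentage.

48.72%

By sibling attribution (R2), Keanu Baptiste is treated as also owning Paula Baptiste's interest in Talon Realty LP, giving 40% + 45% = 85%.
By sibling attribution (R2), Keanu Baptiste is treated as also owning Paula Baptiste's interest in Clearview Ventures LLC, giving 13% + 48% = 61%.
Chain via Talon Realty LP (R3): 85% × 11% = 9.35% of Meridian Services GmbH.
Chain via Highfield Industries Corp. (R3): 21% × 39% = 8.19% of Meridian Services GmbH.
Chain via Clearview Ventures LLC (R3): 61% × 38% = 23.18% of Meridian Services GmbH.
Direct interest in Meridian Services GmbH: 8%.
Aggregating (R1): 9.35% + 8.19% + 23.18% + 8% = 48.72%.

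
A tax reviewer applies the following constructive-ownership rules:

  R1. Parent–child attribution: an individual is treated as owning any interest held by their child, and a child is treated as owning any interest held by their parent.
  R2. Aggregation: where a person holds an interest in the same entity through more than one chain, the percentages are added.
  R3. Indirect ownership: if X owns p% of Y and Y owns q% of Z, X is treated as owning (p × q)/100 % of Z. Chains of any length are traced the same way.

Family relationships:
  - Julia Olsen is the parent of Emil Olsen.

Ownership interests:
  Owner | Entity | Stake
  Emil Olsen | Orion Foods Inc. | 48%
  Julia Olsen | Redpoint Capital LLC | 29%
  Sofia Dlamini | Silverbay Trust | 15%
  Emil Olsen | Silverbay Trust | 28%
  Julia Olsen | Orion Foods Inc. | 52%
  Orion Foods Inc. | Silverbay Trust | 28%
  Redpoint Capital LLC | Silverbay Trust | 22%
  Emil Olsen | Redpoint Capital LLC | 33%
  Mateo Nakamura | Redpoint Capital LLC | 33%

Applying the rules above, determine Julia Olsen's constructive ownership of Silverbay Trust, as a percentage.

69.64%

By parent–child attribution (R1), Julia Olsen is treated as also owning Emil Olsen's interest in Redpoint Capital LLC, giving 29% + 33% = 62%.
By parent–child attribution (R1), Julia Olsen is treated as also owning Emil Olsen's interest in Orion Foods Inc, giving 52% + 48% = 100%.
By parent–child attribution (R1), Julia Olsen is treated as owning Emil Olsen's 28% interest in Silverbay Trust.
Chain via Redpoint Capital LLC (R3): 62% × 22% = 13.64% of Silverbay Trust.
Chain via Orion Foods Inc. (R3): 100% × 28% = 28% of Silverbay Trust.
Direct interest in Silverbay Trust: 28%.
Aggregating (R2): 13.64% + 28% + 28% = 69.64%.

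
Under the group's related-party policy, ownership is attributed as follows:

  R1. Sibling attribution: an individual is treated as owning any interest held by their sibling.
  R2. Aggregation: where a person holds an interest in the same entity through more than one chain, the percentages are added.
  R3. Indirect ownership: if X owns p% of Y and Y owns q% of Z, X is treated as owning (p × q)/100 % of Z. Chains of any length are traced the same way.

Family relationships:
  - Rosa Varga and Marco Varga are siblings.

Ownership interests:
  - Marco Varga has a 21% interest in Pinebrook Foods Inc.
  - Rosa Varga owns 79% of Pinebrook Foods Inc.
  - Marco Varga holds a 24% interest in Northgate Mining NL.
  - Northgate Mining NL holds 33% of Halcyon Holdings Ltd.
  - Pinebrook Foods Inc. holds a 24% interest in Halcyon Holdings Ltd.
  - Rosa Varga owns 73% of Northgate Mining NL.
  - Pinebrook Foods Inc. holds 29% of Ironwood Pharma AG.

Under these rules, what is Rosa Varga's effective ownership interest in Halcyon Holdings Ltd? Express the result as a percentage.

By sibling attribution (R1), Rosa Varga is treated as also owning Marco Varga's interest in Pinebrook Foods Inc, giving 79% + 21% = 100%.
By sibling attribution (R1), Rosa Varga is treated as also owning Marco Varga's interest in Northgate Mining NL, giving 73% + 24% = 97%.
Chain via Pinebrook Foods Inc. (R3): 100% × 24% = 24% of Halcyon Holdings Ltd.
Chain via Northgate Mining NL (R3): 97% × 33% = 32.01% of Halcyon Holdings Ltd.
Aggregating (R2): 24% + 32.01% = 56.01%.

56.01%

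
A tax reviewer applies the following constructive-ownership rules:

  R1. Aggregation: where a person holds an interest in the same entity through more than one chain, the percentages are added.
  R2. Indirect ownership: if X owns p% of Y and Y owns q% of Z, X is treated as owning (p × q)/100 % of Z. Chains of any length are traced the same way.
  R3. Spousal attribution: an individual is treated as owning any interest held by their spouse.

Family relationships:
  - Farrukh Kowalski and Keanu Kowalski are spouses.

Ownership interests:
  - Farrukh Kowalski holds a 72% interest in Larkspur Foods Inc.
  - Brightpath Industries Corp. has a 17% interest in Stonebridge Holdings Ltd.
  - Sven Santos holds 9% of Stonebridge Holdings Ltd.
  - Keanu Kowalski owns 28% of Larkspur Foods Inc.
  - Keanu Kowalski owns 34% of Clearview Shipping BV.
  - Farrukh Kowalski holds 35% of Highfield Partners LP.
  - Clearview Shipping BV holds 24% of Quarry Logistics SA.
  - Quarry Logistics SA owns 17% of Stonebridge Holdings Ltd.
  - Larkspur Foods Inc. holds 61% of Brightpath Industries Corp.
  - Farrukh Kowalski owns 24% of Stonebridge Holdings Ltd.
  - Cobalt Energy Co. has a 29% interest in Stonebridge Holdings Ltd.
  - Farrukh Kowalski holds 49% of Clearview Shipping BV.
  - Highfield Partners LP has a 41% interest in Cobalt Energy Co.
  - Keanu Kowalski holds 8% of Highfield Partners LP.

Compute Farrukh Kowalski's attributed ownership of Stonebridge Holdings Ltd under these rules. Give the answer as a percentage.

42.8691%

By spousal attribution (R3), Farrukh Kowalski is treated as also owning Keanu Kowalski's interest in Highfield Partners LP, giving 35% + 8% = 43%.
By spousal attribution (R3), Farrukh Kowalski is treated as also owning Keanu Kowalski's interest in Clearview Shipping BV, giving 49% + 34% = 83%.
By spousal attribution (R3), Farrukh Kowalski is treated as also owning Keanu Kowalski's interest in Larkspur Foods Inc, giving 72% + 28% = 100%.
Chain via Highfield Partners LP → Cobalt Energy Co. (R2): 43% × 41% × 29% = 5.1127% of Stonebridge Holdings Ltd.
Chain via Clearview Shipping BV → Quarry Logistics SA (R2): 83% × 24% × 17% = 3.3864% of Stonebridge Holdings Ltd.
Chain via Larkspur Foods Inc. → Brightpath Industries Corp. (R2): 100% × 61% × 17% = 10.37% of Stonebridge Holdings Ltd.
Direct interest in Stonebridge Holdings Ltd: 24%.
Aggregating (R1): 5.1127% + 3.3864% + 10.37% + 24% = 42.8691%.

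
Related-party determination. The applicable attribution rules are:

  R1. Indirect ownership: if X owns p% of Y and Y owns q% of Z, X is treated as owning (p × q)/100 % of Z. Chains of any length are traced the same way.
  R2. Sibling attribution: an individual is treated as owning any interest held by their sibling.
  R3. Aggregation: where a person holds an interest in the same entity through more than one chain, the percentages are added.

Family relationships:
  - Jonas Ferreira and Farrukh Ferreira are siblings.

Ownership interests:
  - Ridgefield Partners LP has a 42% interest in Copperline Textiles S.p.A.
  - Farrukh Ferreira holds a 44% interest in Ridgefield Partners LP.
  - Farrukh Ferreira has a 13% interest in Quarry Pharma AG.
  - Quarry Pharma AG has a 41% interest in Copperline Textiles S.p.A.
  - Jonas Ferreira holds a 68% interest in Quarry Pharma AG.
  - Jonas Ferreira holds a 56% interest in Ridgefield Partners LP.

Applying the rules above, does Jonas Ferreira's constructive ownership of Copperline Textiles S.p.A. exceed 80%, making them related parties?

No

By sibling attribution (R2), Jonas Ferreira is treated as also owning Farrukh Ferreira's interest in Quarry Pharma AG, giving 68% + 13% = 81%.
By sibling attribution (R2), Jonas Ferreira is treated as also owning Farrukh Ferreira's interest in Ridgefield Partners LP, giving 56% + 44% = 100%.
Chain via Quarry Pharma AG (R1): 81% × 41% = 33.21% of Copperline Textiles S.p.A.
Chain via Ridgefield Partners LP (R1): 100% × 42% = 42% of Copperline Textiles S.p.A.
Aggregating (R3): 33.21% + 42% = 75.21%.
75.21% does not exceed the 80% threshold, so Jonas is not a related party to Copperline Textiles S.p.A.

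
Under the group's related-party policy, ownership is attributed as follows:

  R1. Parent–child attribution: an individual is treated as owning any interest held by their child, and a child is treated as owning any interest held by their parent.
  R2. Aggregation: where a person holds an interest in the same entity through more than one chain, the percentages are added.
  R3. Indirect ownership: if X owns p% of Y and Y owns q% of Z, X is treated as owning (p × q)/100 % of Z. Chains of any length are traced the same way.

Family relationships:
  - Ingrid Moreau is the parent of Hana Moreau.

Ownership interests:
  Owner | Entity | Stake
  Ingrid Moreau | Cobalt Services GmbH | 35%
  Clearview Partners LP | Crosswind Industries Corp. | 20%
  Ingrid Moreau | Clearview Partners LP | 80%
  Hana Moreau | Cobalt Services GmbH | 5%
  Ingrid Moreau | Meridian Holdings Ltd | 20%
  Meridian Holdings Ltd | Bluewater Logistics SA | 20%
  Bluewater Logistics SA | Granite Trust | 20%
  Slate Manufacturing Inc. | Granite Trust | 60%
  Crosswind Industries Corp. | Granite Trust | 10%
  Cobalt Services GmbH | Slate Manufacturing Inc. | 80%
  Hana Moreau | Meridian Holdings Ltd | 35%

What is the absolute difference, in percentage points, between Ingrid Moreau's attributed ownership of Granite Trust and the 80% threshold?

By parent–child attribution (R1), Ingrid Moreau is treated as also owning Hana Moreau's interest in Meridian Holdings Ltd, giving 20% + 35% = 55%.
By parent–child attribution (R1), Ingrid Moreau is treated as also owning Hana Moreau's interest in Cobalt Services GmbH, giving 35% + 5% = 40%.
Chain via Meridian Holdings Ltd → Bluewater Logistics SA (R3): 55% × 20% × 20% = 2.2% of Granite Trust.
Chain via Cobalt Services GmbH → Slate Manufacturing Inc. (R3): 40% × 80% × 60% = 19.2% of Granite Trust.
Chain via Clearview Partners LP → Crosswind Industries Corp. (R3): 80% × 20% × 10% = 1.6% of Granite Trust.
Aggregating (R2): 2.2% + 19.2% + 1.6% = 23%.
23% falls short of the 80% threshold by 57 percentage points.

57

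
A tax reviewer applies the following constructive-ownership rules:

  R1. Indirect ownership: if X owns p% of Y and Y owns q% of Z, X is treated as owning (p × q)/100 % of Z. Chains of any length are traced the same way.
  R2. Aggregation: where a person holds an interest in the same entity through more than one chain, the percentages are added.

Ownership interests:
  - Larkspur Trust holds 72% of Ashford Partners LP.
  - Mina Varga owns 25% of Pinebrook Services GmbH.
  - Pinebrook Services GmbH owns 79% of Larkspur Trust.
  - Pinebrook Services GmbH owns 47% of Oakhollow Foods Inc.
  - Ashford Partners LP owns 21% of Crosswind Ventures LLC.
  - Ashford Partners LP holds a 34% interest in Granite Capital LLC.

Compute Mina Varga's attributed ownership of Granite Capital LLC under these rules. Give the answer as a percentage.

Chain via Pinebrook Services GmbH → Larkspur Trust → Ashford Partners LP (R1): 25% × 79% × 72% × 34% = 4.8348% of Granite Capital LLC.

4.8348%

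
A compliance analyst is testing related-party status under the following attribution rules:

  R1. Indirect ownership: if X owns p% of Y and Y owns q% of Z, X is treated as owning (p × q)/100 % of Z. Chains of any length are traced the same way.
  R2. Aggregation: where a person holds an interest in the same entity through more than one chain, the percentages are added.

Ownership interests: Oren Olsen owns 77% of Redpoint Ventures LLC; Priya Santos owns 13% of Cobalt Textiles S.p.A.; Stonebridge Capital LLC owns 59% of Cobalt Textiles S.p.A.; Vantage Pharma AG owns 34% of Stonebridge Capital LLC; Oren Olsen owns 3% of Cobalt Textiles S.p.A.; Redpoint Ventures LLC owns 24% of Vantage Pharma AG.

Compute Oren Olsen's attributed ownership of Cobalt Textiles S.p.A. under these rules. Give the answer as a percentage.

Chain via Redpoint Ventures LLC → Vantage Pharma AG → Stonebridge Capital LLC (R1): 77% × 24% × 34% × 59% = 3.707088% of Cobalt Textiles S.p.A.
Direct interest in Cobalt Textiles S.p.A: 3%.
Aggregating (R2): 3.707088% + 3% = 6.707088%.

6.707088%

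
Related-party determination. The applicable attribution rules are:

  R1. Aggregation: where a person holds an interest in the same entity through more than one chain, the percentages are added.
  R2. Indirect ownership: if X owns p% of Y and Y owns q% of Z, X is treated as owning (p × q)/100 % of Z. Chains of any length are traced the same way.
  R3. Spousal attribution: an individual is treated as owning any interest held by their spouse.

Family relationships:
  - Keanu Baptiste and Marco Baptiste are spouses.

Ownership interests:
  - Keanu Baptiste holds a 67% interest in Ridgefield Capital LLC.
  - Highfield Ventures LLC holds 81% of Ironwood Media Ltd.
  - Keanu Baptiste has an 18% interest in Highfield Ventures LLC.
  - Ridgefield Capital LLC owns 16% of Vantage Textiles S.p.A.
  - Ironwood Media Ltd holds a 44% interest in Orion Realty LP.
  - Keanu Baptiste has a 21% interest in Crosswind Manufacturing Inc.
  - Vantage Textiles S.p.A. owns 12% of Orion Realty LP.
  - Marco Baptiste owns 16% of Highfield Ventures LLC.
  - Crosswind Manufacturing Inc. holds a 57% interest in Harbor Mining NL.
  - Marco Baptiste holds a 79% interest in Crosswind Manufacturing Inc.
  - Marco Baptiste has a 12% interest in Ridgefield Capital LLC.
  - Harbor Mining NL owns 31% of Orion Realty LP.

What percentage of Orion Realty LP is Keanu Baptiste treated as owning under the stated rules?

By spousal attribution (R3), Keanu Baptiste is treated as also owning Marco Baptiste's interest in Crosswind Manufacturing Inc, giving 21% + 79% = 100%.
By spousal attribution (R3), Keanu Baptiste is treated as also owning Marco Baptiste's interest in Ridgefield Capital LLC, giving 67% + 12% = 79%.
By spousal attribution (R3), Keanu Baptiste is treated as also owning Marco Baptiste's interest in Highfield Ventures LLC, giving 18% + 16% = 34%.
Chain via Crosswind Manufacturing Inc. → Harbor Mining NL (R2): 100% × 57% × 31% = 17.67% of Orion Realty LP.
Chain via Ridgefield Capital LLC → Vantage Textiles S.p.A. (R2): 79% × 16% × 12% = 1.5168% of Orion Realty LP.
Chain via Highfield Ventures LLC → Ironwood Media Ltd (R2): 34% × 81% × 44% = 12.1176% of Orion Realty LP.
Aggregating (R1): 17.67% + 1.5168% + 12.1176% = 31.3044%.

31.3044%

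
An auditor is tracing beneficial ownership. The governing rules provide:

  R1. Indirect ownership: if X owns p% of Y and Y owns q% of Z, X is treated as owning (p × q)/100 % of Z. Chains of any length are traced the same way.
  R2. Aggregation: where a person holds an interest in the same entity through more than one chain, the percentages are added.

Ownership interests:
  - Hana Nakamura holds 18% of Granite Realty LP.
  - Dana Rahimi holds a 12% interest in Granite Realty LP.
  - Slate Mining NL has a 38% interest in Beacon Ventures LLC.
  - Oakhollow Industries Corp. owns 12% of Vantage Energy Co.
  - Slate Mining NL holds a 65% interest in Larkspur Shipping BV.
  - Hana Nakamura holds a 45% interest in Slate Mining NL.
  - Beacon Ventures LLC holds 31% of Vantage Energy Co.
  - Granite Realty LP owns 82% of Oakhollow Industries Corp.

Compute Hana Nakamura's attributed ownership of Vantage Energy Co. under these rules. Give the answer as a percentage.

Chain via Granite Realty LP → Oakhollow Industries Corp. (R1): 18% × 82% × 12% = 1.7712% of Vantage Energy Co.
Chain via Slate Mining NL → Beacon Ventures LLC (R1): 45% × 38% × 31% = 5.301% of Vantage Energy Co.
Aggregating (R2): 1.7712% + 5.301% = 7.0722%.

7.0722%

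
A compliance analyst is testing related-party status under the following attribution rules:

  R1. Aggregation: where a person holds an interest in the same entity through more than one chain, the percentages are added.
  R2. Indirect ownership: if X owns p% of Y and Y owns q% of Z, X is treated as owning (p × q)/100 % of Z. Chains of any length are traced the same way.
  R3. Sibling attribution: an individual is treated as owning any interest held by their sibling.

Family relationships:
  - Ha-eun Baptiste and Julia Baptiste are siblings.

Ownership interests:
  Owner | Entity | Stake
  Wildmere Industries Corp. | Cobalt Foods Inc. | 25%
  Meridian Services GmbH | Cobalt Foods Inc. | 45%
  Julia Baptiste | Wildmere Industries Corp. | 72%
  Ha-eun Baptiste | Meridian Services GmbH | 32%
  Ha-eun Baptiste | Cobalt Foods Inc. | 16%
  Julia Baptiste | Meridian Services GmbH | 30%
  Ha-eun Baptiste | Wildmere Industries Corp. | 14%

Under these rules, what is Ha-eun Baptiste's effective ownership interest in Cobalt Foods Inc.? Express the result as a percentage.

By sibling attribution (R3), Ha-eun Baptiste is treated as also owning Julia Baptiste's interest in Meridian Services GmbH, giving 32% + 30% = 62%.
By sibling attribution (R3), Ha-eun Baptiste is treated as also owning Julia Baptiste's interest in Wildmere Industries Corp, giving 14% + 72% = 86%.
Chain via Meridian Services GmbH (R2): 62% × 45% = 27.9% of Cobalt Foods Inc.
Chain via Wildmere Industries Corp. (R2): 86% × 25% = 21.5% of Cobalt Foods Inc.
Direct interest in Cobalt Foods Inc: 16%.
Aggregating (R1): 27.9% + 21.5% + 16% = 65.4%.

65.4%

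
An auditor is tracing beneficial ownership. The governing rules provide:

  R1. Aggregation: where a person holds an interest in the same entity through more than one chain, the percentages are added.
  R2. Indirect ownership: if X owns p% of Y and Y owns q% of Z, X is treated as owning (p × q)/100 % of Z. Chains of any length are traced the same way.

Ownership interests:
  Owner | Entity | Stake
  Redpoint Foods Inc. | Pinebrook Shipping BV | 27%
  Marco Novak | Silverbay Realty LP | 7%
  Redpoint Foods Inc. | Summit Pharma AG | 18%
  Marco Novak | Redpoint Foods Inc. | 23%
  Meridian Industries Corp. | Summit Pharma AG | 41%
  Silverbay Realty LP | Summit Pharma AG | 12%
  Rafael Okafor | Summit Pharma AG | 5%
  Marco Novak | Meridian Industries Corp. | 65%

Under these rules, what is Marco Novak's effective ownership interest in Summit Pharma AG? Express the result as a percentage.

31.63%

Chain via Silverbay Realty LP (R2): 7% × 12% = 0.84% of Summit Pharma AG.
Chain via Meridian Industries Corp. (R2): 65% × 41% = 26.65% of Summit Pharma AG.
Chain via Redpoint Foods Inc. (R2): 23% × 18% = 4.14% of Summit Pharma AG.
Aggregating (R1): 0.84% + 26.65% + 4.14% = 31.63%.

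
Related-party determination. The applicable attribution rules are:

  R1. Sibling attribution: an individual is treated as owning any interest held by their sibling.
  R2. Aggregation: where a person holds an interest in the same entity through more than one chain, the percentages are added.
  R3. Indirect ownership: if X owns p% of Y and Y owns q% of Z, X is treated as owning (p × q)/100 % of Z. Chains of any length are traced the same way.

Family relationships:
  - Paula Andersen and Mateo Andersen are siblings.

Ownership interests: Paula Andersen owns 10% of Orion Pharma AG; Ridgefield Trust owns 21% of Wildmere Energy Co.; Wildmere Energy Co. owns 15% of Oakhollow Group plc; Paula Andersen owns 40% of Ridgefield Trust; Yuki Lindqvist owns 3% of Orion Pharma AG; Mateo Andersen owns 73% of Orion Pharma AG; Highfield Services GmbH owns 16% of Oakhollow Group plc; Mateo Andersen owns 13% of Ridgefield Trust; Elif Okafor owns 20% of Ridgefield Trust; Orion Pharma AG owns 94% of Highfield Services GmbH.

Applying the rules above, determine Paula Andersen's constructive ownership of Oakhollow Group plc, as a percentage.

14.1527%

By sibling attribution (R1), Paula Andersen is treated as also owning Mateo Andersen's interest in Ridgefield Trust, giving 40% + 13% = 53%.
By sibling attribution (R1), Paula Andersen is treated as also owning Mateo Andersen's interest in Orion Pharma AG, giving 10% + 73% = 83%.
Chain via Ridgefield Trust → Wildmere Energy Co. (R3): 53% × 21% × 15% = 1.6695% of Oakhollow Group plc.
Chain via Orion Pharma AG → Highfield Services GmbH (R3): 83% × 94% × 16% = 12.4832% of Oakhollow Group plc.
Aggregating (R2): 1.6695% + 12.4832% = 14.1527%.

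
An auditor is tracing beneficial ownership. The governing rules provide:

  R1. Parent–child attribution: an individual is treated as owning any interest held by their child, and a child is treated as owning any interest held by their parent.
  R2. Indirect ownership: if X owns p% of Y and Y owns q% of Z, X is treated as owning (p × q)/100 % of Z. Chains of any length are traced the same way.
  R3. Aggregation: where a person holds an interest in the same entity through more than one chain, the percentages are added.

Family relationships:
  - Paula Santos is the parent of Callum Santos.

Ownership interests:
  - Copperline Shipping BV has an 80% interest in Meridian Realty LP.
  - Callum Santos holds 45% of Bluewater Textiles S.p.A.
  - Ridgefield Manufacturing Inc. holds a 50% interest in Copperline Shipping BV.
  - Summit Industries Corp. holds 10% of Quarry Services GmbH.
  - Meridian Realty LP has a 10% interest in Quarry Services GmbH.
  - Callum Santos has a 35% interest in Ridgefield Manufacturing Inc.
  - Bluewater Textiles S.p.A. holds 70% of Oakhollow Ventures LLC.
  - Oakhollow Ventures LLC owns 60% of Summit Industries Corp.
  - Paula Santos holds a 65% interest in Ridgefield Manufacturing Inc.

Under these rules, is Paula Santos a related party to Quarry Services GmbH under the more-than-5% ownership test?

Yes

By parent–child attribution (R1), Paula Santos is treated as also owning Callum Santos's interest in Ridgefield Manufacturing Inc, giving 65% + 35% = 100%.
By parent–child attribution (R1), Paula Santos is treated as owning Callum Santos's 45% interest in Bluewater Textiles S.p.A.
Chain via Ridgefield Manufacturing Inc. → Copperline Shipping BV → Meridian Realty LP (R2): 100% × 50% × 80% × 10% = 4% of Quarry Services GmbH.
Chain via Bluewater Textiles S.p.A. → Oakhollow Ventures LLC → Summit Industries Corp. (R2): 45% × 70% × 60% × 10% = 1.89% of Quarry Services GmbH.
Aggregating (R3): 4% + 1.89% = 5.89%.
5.89% exceeds the 5% threshold, so Paula is a related party to Quarry Services GmbH.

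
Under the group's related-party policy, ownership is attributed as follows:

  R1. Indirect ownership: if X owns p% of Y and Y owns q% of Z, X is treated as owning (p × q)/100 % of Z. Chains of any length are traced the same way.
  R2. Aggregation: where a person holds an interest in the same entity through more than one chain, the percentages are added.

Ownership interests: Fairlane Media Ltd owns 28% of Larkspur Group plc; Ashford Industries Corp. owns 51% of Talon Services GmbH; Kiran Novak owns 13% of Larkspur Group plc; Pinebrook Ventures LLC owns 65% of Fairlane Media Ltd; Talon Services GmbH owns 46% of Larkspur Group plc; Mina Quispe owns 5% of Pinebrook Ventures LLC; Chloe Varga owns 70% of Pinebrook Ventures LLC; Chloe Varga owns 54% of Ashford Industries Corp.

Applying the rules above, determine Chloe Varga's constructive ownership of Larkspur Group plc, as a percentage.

Chain via Pinebrook Ventures LLC → Fairlane Media Ltd (R1): 70% × 65% × 28% = 12.74% of Larkspur Group plc.
Chain via Ashford Industries Corp. → Talon Services GmbH (R1): 54% × 51% × 46% = 12.6684% of Larkspur Group plc.
Aggregating (R2): 12.74% + 12.6684% = 25.4084%.

25.4084%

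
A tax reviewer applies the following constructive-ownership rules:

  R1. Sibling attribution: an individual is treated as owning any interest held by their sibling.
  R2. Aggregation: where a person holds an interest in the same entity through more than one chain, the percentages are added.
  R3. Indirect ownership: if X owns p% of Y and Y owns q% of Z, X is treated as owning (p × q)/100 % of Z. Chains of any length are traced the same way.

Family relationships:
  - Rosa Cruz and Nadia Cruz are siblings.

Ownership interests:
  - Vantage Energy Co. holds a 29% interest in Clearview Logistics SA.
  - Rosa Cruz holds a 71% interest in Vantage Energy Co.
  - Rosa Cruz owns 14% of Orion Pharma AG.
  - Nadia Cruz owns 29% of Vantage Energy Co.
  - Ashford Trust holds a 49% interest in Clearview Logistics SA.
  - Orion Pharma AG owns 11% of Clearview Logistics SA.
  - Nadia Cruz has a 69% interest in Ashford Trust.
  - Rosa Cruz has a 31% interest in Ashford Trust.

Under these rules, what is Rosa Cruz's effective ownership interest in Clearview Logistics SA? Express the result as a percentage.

By sibling attribution (R1), Rosa Cruz is treated as also owning Nadia Cruz's interest in Ashford Trust, giving 31% + 69% = 100%.
By sibling attribution (R1), Rosa Cruz is treated as also owning Nadia Cruz's interest in Vantage Energy Co, giving 71% + 29% = 100%.
Chain via Orion Pharma AG (R3): 14% × 11% = 1.54% of Clearview Logistics SA.
Chain via Ashford Trust (R3): 100% × 49% = 49% of Clearview Logistics SA.
Chain via Vantage Energy Co. (R3): 100% × 29% = 29% of Clearview Logistics SA.
Aggregating (R2): 1.54% + 49% + 29% = 79.54%.

79.54%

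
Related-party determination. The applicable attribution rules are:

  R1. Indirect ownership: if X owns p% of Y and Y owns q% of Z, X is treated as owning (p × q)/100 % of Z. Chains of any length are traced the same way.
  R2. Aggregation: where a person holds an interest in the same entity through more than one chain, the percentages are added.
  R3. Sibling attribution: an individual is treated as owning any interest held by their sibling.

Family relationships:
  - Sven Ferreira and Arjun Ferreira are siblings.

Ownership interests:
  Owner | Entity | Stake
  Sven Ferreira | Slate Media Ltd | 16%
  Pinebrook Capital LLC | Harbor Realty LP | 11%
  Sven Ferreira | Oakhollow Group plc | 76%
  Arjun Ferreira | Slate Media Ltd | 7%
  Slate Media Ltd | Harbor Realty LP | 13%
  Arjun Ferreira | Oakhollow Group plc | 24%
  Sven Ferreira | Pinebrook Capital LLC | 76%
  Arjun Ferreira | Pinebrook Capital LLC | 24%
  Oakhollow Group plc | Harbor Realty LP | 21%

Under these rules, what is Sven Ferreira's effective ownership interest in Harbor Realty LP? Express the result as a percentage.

By sibling attribution (R3), Sven Ferreira is treated as also owning Arjun Ferreira's interest in Slate Media Ltd, giving 16% + 7% = 23%.
By sibling attribution (R3), Sven Ferreira is treated as also owning Arjun Ferreira's interest in Oakhollow Group plc, giving 76% + 24% = 100%.
By sibling attribution (R3), Sven Ferreira is treated as also owning Arjun Ferreira's interest in Pinebrook Capital LLC, giving 76% + 24% = 100%.
Chain via Slate Media Ltd (R1): 23% × 13% = 2.99% of Harbor Realty LP.
Chain via Oakhollow Group plc (R1): 100% × 21% = 21% of Harbor Realty LP.
Chain via Pinebrook Capital LLC (R1): 100% × 11% = 11% of Harbor Realty LP.
Aggregating (R2): 2.99% + 21% + 11% = 34.99%.

34.99%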